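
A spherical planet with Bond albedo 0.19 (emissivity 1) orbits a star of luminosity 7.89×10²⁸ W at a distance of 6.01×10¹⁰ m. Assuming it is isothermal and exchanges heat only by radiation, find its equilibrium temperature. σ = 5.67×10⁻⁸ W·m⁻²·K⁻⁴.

First find the stellar flux at distance d: S = L/(4πd²) = 7.89×10²⁸/(4π·(6.01×10¹⁰)²) = 1.738×10⁶ W/m².
For an isothermal sphere, absorbed (1−a)S·πr² = emitted σ·4πr²·T⁴, so T⁴ = (1−a)S/(4σ).
T⁴ = 0.810·1.738×10⁶/(4·5.67×10⁻⁸) = 6.208×10¹² K⁴.

T ≈ 1580 K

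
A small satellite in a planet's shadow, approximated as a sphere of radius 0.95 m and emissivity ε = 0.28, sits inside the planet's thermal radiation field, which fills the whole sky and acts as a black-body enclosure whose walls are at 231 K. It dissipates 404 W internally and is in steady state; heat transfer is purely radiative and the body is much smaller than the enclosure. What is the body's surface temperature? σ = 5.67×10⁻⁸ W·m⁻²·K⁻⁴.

T ≈ 267 K

For a small grey body in a large enclosure, net radiated power = εσA(T⁴ − T_w⁴).
Steady state: P = εσA(T⁴ − T_w⁴) with A = 4πr² = 11.34 m².
T⁴ = P/(εσA) + T_w⁴ = 404/(0.28·5.67×10⁻⁸·11.34) + (231)⁴
    = 2.244×10⁹ + 2.847×10⁹ = 5.091×10⁹ K⁴.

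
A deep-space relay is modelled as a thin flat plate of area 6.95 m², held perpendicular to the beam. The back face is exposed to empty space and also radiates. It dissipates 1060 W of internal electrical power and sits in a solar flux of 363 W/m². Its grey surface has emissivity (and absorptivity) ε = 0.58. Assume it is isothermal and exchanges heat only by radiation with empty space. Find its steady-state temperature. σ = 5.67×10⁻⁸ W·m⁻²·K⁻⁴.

T ≈ 273 K

At steady state, absorbed solar power + internal power = radiated power.
Absorbed: α·S·A_cross = 0.58·363·6.950 = 1463 W (cross-section A).
Total input = 1463 + 1060 = 2523 W.
Radiated: εσ·A_surf·T⁴ with A_surf = 2A = 13.90 m².
T⁴ = 2523/(0.58·5.67×10⁻⁸·13.90) = 5.520×10⁹ K⁴.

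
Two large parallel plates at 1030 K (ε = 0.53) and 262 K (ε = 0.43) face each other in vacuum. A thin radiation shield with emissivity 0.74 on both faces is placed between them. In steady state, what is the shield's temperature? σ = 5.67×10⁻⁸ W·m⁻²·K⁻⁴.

In steady state the net flux on the hot side equals that on the cold side.
σ(T₁⁴−T_s⁴)/D₁ = σ(T_s⁴−T₂⁴)/D₂, with D₁ = 1/ε₁+1/ε_s−1 = 2.238, D₂ = 1/ε_s+1/ε₂−1 = 2.677.
Solve for T_s⁴: T_s⁴ = (D₂·T₁⁴ + D₁·T₂⁴)/(D₁+D₂) = 6.151×10¹¹ K⁴.

T_s ≈ 886 K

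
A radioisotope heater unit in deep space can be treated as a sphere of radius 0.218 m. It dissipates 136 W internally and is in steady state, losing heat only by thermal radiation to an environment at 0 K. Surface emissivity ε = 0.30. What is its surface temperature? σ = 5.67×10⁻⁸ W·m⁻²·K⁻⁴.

T ≈ 340 K

Steady state: internal power = radiated power, P = εσA T⁴.
Radiating area A = 4πr² = 0.5972 m².
T⁴ = P/(εσA) = 136/(0.30·5.67×10⁻⁸·0.5972) = 1.339×10¹⁰ K⁴.
T = (1.339×10¹⁰)^(1/4).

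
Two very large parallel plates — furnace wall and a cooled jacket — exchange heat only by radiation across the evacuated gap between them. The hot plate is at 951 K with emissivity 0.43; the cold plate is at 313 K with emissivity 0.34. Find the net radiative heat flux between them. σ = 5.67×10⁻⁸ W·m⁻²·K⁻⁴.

For two infinite grey parallel plates, q = σ(T₁⁴ − T₂⁴)/(1/ε₁ + 1/ε₂ − 1).
T₁⁴ − T₂⁴ = 8.179×10¹¹ − 9.598×10⁹ = 8.083×10¹¹ K⁴.
1/ε₁ + 1/ε₂ − 1 = 2.326 + 2.941 − 1 = 4.267.
q = 5.67×10⁻⁸ × 8.083×10¹¹ / 4.267.

q ≈ 10700 W/m²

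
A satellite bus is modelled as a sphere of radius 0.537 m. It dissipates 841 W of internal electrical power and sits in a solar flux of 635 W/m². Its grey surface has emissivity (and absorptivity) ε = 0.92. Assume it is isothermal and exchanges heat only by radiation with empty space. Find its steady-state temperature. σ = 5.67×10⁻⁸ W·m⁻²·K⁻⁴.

At steady state, absorbed solar power + internal power = radiated power.
Absorbed: α·S·A_cross = 0.92·635·0.9059 = 529.2 W (cross-section πr²).
Total input = 529.2 + 841 = 1370 W.
Radiated: εσ·A_surf·T⁴ with A_surf = 4πr² = 3.624 m².
T⁴ = 1370/(0.92·5.67×10⁻⁸·3.624) = 7.249×10⁹ K⁴.

T ≈ 292 K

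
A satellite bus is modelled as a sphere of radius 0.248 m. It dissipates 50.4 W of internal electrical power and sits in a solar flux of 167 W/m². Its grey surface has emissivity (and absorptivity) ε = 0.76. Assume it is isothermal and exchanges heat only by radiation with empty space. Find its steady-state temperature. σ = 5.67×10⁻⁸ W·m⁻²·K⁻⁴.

At steady state, absorbed solar power + internal power = radiated power.
Absorbed: α·S·A_cross = 0.76·167·0.1932 = 24.52 W (cross-section πr²).
Total input = 24.52 + 50.4 = 74.92 W.
Radiated: εσ·A_surf·T⁴ with A_surf = 4πr² = 0.7729 m².
T⁴ = 74.92/(0.76·5.67×10⁻⁸·0.7729) = 2.250×10⁹ K⁴.

T ≈ 218 K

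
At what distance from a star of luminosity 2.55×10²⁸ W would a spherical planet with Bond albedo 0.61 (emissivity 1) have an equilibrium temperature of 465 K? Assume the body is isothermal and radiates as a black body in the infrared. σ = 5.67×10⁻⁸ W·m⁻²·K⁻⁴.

For an isothermal black-emitting sphere, (1−a)S·πr² = σ·4πr²·T⁴ ⇒ S = 4σT⁴/(1−a).
S = 4·5.67×10⁻⁸·(465)⁴/0.390 = 27190 W/m².
Flux falls as S = L/(4πd²), so d = √(L/(4πS)) = √(2.55×10²⁸/(4π·27190)).

d ≈ 2.73×10¹¹ m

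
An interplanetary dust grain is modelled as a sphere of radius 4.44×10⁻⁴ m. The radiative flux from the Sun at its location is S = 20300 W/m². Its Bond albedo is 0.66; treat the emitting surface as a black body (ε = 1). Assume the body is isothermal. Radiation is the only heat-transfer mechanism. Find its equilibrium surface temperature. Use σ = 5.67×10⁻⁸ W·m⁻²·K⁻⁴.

At equilibrium, absorbed power = emitted power.
Absorbing cross-section = πr² = 6.193×10⁻⁷ m²; emitting surface = 4πr² = 2.477×10⁻⁶ m² (ratio 4).
(1−a)S·A_cross = εσ·A_surf·T⁴  ⇒  T⁴ = (1−a)S/(4σ).
T⁴ = 0.340·20300/(4·5.67×10⁻⁸) = 3.043×10¹⁰ K⁴.
T = (3.043×10¹⁰)^(1/4).

T ≈ 418 K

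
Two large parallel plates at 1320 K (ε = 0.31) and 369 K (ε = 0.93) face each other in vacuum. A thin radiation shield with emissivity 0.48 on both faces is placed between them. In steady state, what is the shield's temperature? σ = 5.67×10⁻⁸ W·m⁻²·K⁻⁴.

In steady state the net flux on the hot side equals that on the cold side.
σ(T₁⁴−T_s⁴)/D₁ = σ(T_s⁴−T₂⁴)/D₂, with D₁ = 1/ε₁+1/ε_s−1 = 4.309, D₂ = 1/ε_s+1/ε₂−1 = 2.159.
Solve for T_s⁴: T_s⁴ = (D₂·T₁⁴ + D₁·T₂⁴)/(D₁+D₂) = 1.026×10¹² K⁴.

T_s ≈ 1010 K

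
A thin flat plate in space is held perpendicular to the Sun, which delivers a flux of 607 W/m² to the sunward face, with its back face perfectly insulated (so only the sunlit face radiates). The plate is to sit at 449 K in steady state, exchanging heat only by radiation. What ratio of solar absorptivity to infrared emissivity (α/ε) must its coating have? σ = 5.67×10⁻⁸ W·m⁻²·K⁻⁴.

α/ε ≈ 3.80

Balance: αS·A = εσ·1A·T⁴ ⇒ α/ε = σT⁴/S.
α/ε = 5.67×10⁻⁸·(449)⁴/607 = 5.67×10⁻⁸·4.064×10¹⁰/607.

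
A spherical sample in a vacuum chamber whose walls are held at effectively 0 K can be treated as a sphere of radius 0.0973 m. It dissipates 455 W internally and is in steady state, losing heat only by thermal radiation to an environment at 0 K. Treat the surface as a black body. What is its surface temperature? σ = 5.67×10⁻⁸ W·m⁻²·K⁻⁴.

Steady state: internal power = radiated power, P = εσA T⁴.
Radiating area A = 4πr² = 0.1190 m².
T⁴ = P/(εσA) = 455/(1.0·5.67×10⁻⁸·0.1190) = 6.745×10¹⁰ K⁴.
T = (6.745×10¹⁰)^(1/4).

T ≈ 510 K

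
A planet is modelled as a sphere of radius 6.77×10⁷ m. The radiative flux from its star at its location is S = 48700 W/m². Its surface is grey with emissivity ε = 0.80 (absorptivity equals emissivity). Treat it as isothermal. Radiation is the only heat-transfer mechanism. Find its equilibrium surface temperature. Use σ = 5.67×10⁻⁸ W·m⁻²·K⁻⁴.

T ≈ 681 K

At equilibrium, absorbed power = emitted power.
Absorbing cross-section = πr² = 1.440×10¹⁶ m²; emitting surface = 4πr² = 5.760×10¹⁶ m² (ratio 4).
εS·A_cross = εσ·A_surf·T⁴  ⇒  T⁴ = S/(4σ)   (ε cancels).
T⁴ = 48700/(4·5.67×10⁻⁸) = 2.147×10¹¹ K⁴.
T = (2.147×10¹¹)^(1/4).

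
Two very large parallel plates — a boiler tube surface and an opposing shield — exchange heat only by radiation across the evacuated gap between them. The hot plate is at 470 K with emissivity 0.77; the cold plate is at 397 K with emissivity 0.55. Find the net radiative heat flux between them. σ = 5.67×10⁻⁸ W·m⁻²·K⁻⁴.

q ≈ 642 W/m²

For two infinite grey parallel plates, q = σ(T₁⁴ − T₂⁴)/(1/ε₁ + 1/ε₂ − 1).
T₁⁴ − T₂⁴ = 4.880×10¹⁰ − 2.484×10¹⁰ = 2.396×10¹⁰ K⁴.
1/ε₁ + 1/ε₂ − 1 = 1.299 + 1.818 − 1 = 2.117.
q = 5.67×10⁻⁸ × 2.396×10¹⁰ / 2.117.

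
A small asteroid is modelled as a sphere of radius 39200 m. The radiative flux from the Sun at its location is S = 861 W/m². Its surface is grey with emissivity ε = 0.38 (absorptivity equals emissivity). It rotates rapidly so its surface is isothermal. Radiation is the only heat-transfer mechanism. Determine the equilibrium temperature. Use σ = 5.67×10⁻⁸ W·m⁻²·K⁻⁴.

At equilibrium, absorbed power = emitted power.
Absorbing cross-section = πr² = 4.827×10⁹ m²; emitting surface = 4πr² = 1.931×10¹⁰ m² (ratio 4).
εS·A_cross = εσ·A_surf·T⁴  ⇒  T⁴ = S/(4σ)   (ε cancels).
T⁴ = 861/(4·5.67×10⁻⁸) = 3.796×10⁹ K⁴.
T = (3.796×10⁹)^(1/4).

T ≈ 248 K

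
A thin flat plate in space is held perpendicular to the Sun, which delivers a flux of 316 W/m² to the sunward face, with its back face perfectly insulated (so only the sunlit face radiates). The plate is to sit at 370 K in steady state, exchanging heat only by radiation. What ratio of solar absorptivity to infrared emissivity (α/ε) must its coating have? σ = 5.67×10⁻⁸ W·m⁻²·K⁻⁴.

Balance: αS·A = εσ·1A·T⁴ ⇒ α/ε = σT⁴/S.
α/ε = 5.67×10⁻⁸·(370)⁴/316 = 5.67×10⁻⁸·1.874×10¹⁰/316.

α/ε ≈ 3.36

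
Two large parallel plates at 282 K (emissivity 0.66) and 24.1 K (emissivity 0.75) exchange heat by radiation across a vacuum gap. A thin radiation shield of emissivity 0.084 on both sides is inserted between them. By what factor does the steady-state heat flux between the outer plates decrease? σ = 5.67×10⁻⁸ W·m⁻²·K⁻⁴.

factor ≈ 13.3

Without shield: q₀ = σΔ(T⁴)/(1/ε₁+1/ε₂−1) with denominator 1.848.
With shield the two gaps are in series; the resistances add: (1/ε₁+1/ε_s−1)+(1/ε_s+1/ε₂−1) = 12.42+12.24 = 24.66.
Heat-flux ratio q₀/q = 24.66/1.848.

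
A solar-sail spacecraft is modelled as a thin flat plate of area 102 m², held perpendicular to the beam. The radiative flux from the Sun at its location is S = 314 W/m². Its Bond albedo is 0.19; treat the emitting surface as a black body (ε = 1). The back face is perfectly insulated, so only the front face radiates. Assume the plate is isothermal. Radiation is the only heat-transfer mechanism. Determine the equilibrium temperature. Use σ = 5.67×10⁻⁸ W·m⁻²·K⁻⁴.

T ≈ 259 K

At equilibrium, absorbed power = emitted power.
Absorbing cross-section = A = 102.0 m²; emitting surface = A = 102.0 m² (ratio 1).
(1−a)S·A_cross = εσ·A_surf·T⁴  ⇒  T⁴ = (1−a)S/(1σ).
T⁴ = 0.810·314/(1·5.67×10⁻⁸) = 4.486×10⁹ K⁴.
T = (4.486×10⁹)^(1/4).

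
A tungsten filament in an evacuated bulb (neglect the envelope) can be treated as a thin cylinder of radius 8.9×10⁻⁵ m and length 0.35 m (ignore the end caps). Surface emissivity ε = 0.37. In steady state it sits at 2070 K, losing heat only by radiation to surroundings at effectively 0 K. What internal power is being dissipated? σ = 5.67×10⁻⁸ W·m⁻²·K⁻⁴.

Steady state: P = εσA T⁴.
A = 2πrL = 1.957×10⁻⁴ m²; T⁴ = (2070)⁴ = 1.836×10¹³ K⁴.
P = 0.37 × 5.67×10⁻⁸ × 1.957×10⁻⁴ × 1.836×10¹³.

P ≈ 75.4 W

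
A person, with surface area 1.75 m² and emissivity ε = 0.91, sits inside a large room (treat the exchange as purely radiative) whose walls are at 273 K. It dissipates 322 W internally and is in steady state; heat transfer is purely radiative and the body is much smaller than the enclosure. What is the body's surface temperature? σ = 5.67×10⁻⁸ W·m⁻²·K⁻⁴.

For a small grey body in a large enclosure, net radiated power = εσA(T⁴ − T_w⁴).
Steady state: P = εσA(T⁴ − T_w⁴) with A = 1.75 m².
T⁴ = P/(εσA) + T_w⁴ = 322/(0.91·5.67×10⁻⁸·1.750) + (273)⁴
    = 3.566×10⁹ + 5.555×10⁹ = 9.121×10⁹ K⁴.

T ≈ 309 K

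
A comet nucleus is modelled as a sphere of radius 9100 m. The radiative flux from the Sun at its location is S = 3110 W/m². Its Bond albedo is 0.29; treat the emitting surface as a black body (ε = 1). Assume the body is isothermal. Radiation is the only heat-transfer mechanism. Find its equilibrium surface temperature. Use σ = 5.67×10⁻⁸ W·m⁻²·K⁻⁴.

T ≈ 314 K

At equilibrium, absorbed power = emitted power.
Absorbing cross-section = πr² = 2.602×10⁸ m²; emitting surface = 4πr² = 1.041×10⁹ m² (ratio 4).
(1−a)S·A_cross = εσ·A_surf·T⁴  ⇒  T⁴ = (1−a)S/(4σ).
T⁴ = 0.710·3110/(4·5.67×10⁻⁸) = 9.736×10⁹ K⁴.
T = (9.736×10⁹)^(1/4).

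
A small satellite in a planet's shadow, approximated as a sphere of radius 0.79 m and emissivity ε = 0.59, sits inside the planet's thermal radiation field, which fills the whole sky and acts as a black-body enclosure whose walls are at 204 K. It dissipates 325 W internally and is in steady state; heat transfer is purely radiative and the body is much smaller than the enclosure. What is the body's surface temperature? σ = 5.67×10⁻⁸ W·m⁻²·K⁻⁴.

For a small grey body in a large enclosure, net radiated power = εσA(T⁴ − T_w⁴).
Steady state: P = εσA(T⁴ − T_w⁴) with A = 4πr² = 7.843 m².
T⁴ = P/(εσA) + T_w⁴ = 325/(0.59·5.67×10⁻⁸·7.843) + (204)⁴
    = 1.239×10⁹ + 1.732×10⁹ = 2.971×10⁹ K⁴.

T ≈ 233 K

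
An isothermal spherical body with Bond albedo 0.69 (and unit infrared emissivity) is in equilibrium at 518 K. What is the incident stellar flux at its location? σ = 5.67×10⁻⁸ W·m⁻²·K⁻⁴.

(1−a)S·πr² = σ·4πr²·T⁴ ⇒ S = 4σT⁴/(1−a).
S = 4·5.67×10⁻⁸·7.200×10¹⁰/0.310.

S ≈ 52700 W/m²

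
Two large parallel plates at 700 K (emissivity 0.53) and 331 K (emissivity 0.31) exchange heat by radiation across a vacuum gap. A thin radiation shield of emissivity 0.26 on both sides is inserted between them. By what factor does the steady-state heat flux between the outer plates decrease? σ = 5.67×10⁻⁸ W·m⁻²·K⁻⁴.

Without shield: q₀ = σΔ(T⁴)/(1/ε₁+1/ε₂−1) with denominator 4.113.
With shield the two gaps are in series; the resistances add: (1/ε₁+1/ε_s−1)+(1/ε_s+1/ε₂−1) = 4.733+6.072 = 10.80.
Heat-flux ratio q₀/q = 10.80/4.113.

factor ≈ 2.63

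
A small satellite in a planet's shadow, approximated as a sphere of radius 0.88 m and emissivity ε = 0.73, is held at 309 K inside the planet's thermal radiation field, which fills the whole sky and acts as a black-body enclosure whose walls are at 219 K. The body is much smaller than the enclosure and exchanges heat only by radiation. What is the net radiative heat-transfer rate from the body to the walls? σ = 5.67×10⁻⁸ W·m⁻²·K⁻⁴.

For a small grey body in a large enclosure: P_net = εσA(T_body⁴ − T_wall⁴).
A = 4πr² = 9.731 m²; T_body⁴ − T_wall⁴ = 9.117×10⁹ − 2.300×10⁹ = 6.816×10⁹ K⁴.
|P_net| = 0.73·5.67×10⁻⁸·9.731·6.816×10⁹.

P_net ≈ 2750 W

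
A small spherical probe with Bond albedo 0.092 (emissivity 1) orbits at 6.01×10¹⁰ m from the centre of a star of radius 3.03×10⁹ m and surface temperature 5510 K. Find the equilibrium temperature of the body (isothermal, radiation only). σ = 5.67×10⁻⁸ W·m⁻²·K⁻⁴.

The star's surface emits σT_*⁴; at distance d the flux is S = σT_*⁴(R_*/d)².
S = 5.67×10⁻⁸·(5510)⁴·(3.03×10⁹/6.01×10¹⁰)² = 1.328×10⁵ W/m².
For an isothermal sphere T⁴ = (1−a)S/(4σ) = 5.318×10¹¹ K⁴.

T ≈ 854 K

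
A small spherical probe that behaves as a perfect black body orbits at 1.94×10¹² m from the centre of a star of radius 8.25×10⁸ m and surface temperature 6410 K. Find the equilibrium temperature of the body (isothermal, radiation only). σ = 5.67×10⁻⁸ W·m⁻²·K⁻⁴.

The star's surface emits σT_*⁴; at distance d the flux is S = σT_*⁴(R_*/d)².
S = 5.67×10⁻⁸·(6410)⁴·(8.25×10⁸/1.94×10¹²)² = 17.31 W/m².
For an isothermal sphere T⁴ = (1−a)S/(4σ) = 7.633×10⁷ K⁴.

T ≈ 93.5 K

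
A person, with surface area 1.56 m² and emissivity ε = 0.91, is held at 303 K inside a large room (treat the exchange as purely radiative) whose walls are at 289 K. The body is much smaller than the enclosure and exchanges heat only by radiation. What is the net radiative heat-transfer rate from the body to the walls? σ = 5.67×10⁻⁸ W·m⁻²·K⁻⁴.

P_net ≈ 117 W

For a small grey body in a large enclosure: P_net = εσA(T_body⁴ − T_wall⁴).
A = 1.56 m²; T_body⁴ − T_wall⁴ = 8.429×10⁹ − 6.976×10⁹ = 1.453×10⁹ K⁴.
|P_net| = 0.91·5.67×10⁻⁸·1.560·1.453×10⁹.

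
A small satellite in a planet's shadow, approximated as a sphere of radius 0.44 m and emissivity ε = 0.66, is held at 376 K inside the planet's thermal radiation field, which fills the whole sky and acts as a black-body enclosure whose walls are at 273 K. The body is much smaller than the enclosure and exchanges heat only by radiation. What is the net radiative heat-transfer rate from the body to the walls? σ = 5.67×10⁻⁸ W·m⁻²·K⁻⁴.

For a small grey body in a large enclosure: P_net = εσA(T_body⁴ − T_wall⁴).
A = 4πr² = 2.433 m²; T_body⁴ − T_wall⁴ = 1.999×10¹⁰ − 5.555×10⁹ = 1.443×10¹⁰ K⁴.
|P_net| = 0.66·5.67×10⁻⁸·2.433·1.443×10¹⁰.

P_net ≈ 1310 W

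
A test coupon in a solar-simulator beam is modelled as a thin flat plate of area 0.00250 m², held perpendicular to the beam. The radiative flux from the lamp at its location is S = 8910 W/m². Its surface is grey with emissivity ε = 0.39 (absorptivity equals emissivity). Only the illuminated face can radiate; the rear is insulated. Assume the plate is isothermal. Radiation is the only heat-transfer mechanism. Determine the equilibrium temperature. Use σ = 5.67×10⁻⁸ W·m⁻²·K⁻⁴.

T ≈ 630 K

At equilibrium, absorbed power = emitted power.
Absorbing cross-section = A = 0.002500 m²; emitting surface = A = 0.002500 m² (ratio 1).
εS·A_cross = εσ·A_surf·T⁴  ⇒  T⁴ = S/(1σ)   (ε cancels).
T⁴ = 8910/(1·5.67×10⁻⁸) = 1.571×10¹¹ K⁴.
T = (1.571×10¹¹)^(1/4).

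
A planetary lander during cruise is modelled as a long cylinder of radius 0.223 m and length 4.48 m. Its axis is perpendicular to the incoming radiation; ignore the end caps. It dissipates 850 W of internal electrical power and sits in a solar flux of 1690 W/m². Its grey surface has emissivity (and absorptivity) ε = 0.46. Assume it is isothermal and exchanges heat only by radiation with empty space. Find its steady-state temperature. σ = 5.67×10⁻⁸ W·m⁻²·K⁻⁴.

T ≈ 348 K

At steady state, absorbed solar power + internal power = radiated power.
Absorbed: α·S·A_cross = 0.46·1690·1.998 = 1553 W (cross-section 2rL).
Total input = 1553 + 850 = 2403 W.
Radiated: εσ·A_surf·T⁴ with A_surf = 2πrL = 6.277 m².
T⁴ = 2403/(0.46·5.67×10⁻⁸·6.277) = 1.468×10¹⁰ K⁴.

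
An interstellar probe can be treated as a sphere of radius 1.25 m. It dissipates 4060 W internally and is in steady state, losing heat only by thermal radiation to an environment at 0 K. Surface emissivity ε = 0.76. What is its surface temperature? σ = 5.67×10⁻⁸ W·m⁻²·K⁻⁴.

T ≈ 263 K

Steady state: internal power = radiated power, P = εσA T⁴.
Radiating area A = 4πr² = 19.63 m².
T⁴ = P/(εσA) = 4060/(0.76·5.67×10⁻⁸·19.63) = 4.798×10⁹ K⁴.
T = (4.798×10⁹)^(1/4).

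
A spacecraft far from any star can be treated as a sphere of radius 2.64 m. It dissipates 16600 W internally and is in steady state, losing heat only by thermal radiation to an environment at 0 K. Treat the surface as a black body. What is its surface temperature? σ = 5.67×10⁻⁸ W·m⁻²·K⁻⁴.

T ≈ 240 K

Steady state: internal power = radiated power, P = εσA T⁴.
Radiating area A = 4πr² = 87.58 m².
T⁴ = P/(εσA) = 16600/(1.0·5.67×10⁻⁸·87.58) = 3.343×10⁹ K⁴.
T = (3.343×10⁹)^(1/4).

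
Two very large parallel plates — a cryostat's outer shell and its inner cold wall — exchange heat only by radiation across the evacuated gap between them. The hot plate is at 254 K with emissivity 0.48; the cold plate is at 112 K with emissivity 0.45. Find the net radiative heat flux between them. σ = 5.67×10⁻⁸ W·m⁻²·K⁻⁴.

For two infinite grey parallel plates, q = σ(T₁⁴ − T₂⁴)/(1/ε₁ + 1/ε₂ − 1).
T₁⁴ − T₂⁴ = 4.162×10⁹ − 1.574×10⁸ = 4.005×10⁹ K⁴.
1/ε₁ + 1/ε₂ − 1 = 2.083 + 2.222 − 1 = 3.306.
q = 5.67×10⁻⁸ × 4.005×10⁹ / 3.306.

q ≈ 68.7 W/m²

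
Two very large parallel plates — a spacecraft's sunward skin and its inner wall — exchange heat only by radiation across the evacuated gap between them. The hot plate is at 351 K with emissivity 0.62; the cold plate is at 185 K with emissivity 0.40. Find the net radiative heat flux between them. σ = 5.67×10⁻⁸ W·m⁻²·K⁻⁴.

For two infinite grey parallel plates, q = σ(T₁⁴ − T₂⁴)/(1/ε₁ + 1/ε₂ − 1).
T₁⁴ − T₂⁴ = 1.518×10¹⁰ − 1.171×10⁹ = 1.401×10¹⁰ K⁴.
1/ε₁ + 1/ε₂ − 1 = 1.613 + 2.500 − 1 = 3.113.
q = 5.67×10⁻⁸ × 1.401×10¹⁰ / 3.113.

q ≈ 255 W/m²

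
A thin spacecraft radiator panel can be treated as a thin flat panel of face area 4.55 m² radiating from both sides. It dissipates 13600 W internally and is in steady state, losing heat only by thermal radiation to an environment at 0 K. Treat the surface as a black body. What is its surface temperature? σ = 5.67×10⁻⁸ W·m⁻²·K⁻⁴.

T ≈ 403 K

Steady state: internal power = radiated power, P = εσA T⁴.
Radiating area A = 2·4.55 = 9.100 m².
T⁴ = P/(εσA) = 13600/(1.0·5.67×10⁻⁸·9.100) = 2.636×10¹⁰ K⁴.
T = (2.636×10¹⁰)^(1/4).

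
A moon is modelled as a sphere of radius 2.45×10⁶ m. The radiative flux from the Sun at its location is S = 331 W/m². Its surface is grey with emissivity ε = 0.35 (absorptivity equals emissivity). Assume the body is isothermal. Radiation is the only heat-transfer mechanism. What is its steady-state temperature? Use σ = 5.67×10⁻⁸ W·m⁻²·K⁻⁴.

T ≈ 195 K

At equilibrium, absorbed power = emitted power.
Absorbing cross-section = πr² = 1.886×10¹³ m²; emitting surface = 4πr² = 7.543×10¹³ m² (ratio 4).
εS·A_cross = εσ·A_surf·T⁴  ⇒  T⁴ = S/(4σ)   (ε cancels).
T⁴ = 331/(4·5.67×10⁻⁸) = 1.459×10⁹ K⁴.
T = (1.459×10⁹)^(1/4).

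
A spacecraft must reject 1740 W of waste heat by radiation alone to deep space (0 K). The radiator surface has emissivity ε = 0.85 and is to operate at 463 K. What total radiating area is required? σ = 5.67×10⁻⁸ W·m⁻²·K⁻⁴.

A ≈ 0.786 m²

P = εσA T⁴ ⇒ A = P/(εσT⁴).
T⁴ = 4.595×10¹⁰ K⁴.
A = 1740/(0.85 × 5.67×10⁻⁸ × 4.595×10¹⁰).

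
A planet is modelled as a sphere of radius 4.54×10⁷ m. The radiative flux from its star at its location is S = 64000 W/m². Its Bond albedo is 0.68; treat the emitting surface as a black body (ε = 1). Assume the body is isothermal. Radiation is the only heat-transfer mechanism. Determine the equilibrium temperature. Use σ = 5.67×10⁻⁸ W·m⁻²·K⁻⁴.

At equilibrium, absorbed power = emitted power.
Absorbing cross-section = πr² = 6.475×10¹⁵ m²; emitting surface = 4πr² = 2.590×10¹⁶ m² (ratio 4).
(1−a)S·A_cross = εσ·A_surf·T⁴  ⇒  T⁴ = (1−a)S/(4σ).
T⁴ = 0.320·64000/(4·5.67×10⁻⁸) = 9.030×10¹⁰ K⁴.
T = (9.030×10¹⁰)^(1/4).

T ≈ 548 K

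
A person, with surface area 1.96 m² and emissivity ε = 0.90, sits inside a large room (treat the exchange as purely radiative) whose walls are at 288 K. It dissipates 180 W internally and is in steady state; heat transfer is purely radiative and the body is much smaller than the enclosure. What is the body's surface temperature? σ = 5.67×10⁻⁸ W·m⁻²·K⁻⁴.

T ≈ 305 K

For a small grey body in a large enclosure, net radiated power = εσA(T⁴ − T_w⁴).
Steady state: P = εσA(T⁴ − T_w⁴) with A = 1.96 m².
T⁴ = P/(εσA) + T_w⁴ = 180/(0.90·5.67×10⁻⁸·1.960) + (288)⁴
    = 1.800×10⁹ + 6.880×10⁹ = 8.679×10⁹ K⁴.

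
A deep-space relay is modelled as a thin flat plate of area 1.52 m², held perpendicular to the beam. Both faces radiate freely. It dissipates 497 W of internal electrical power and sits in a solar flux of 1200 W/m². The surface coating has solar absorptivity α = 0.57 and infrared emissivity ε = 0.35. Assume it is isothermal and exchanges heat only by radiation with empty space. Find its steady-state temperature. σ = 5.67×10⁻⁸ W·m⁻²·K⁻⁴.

At steady state, absorbed solar power + internal power = radiated power.
Absorbed: α·S·A_cross = 0.57·1200·1.520 = 1040 W (cross-section A).
Total input = 1040 + 497 = 1537 W.
Radiated: εσ·A_surf·T⁴ with A_surf = 2A = 3.040 m².
T⁴ = 1537/(0.35·5.67×10⁻⁸·3.040) = 2.547×10¹⁰ K⁴.

T ≈ 399 K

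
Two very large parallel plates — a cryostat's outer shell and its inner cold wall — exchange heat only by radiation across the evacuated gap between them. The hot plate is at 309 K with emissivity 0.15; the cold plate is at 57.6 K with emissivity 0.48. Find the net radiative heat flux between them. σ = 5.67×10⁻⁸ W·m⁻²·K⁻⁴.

For two infinite grey parallel plates, q = σ(T₁⁴ − T₂⁴)/(1/ε₁ + 1/ε₂ − 1).
T₁⁴ − T₂⁴ = 9.117×10⁹ − 1.101×10⁷ = 9.106×10⁹ K⁴.
1/ε₁ + 1/ε₂ − 1 = 6.667 + 2.083 − 1 = 7.750.
q = 5.67×10⁻⁸ × 9.106×10⁹ / 7.750.

q ≈ 66.6 W/m²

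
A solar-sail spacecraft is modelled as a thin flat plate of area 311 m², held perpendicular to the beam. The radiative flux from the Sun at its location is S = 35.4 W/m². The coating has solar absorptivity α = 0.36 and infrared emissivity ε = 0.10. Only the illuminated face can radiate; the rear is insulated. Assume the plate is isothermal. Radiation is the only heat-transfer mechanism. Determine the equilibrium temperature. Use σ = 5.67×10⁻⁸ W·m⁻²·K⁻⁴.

At equilibrium, absorbed power = emitted power.
Absorbing cross-section = A = 311.0 m²; emitting surface = A = 311.0 m² (ratio 1).
αS·A_cross = εσ·A_surf·T⁴  ⇒  T⁴ = αS/(ε·1σ).
T⁴ = 0.360·35.4/(0.10·1·5.67×10⁻⁸) = 2.248×10⁹ K⁴.
T = (2.248×10⁹)^(1/4).

T ≈ 218 K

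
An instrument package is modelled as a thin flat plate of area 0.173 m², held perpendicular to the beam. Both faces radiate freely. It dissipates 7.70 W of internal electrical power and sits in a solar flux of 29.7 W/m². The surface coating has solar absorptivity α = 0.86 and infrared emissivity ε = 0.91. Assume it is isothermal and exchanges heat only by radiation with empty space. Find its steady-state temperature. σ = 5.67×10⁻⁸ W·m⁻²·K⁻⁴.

At steady state, absorbed solar power + internal power = radiated power.
Absorbed: α·S·A_cross = 0.86·29.7·0.1730 = 4.419 W (cross-section A).
Total input = 4.419 + 7.70 = 12.12 W.
Radiated: εσ·A_surf·T⁴ with A_surf = 2A = 0.3460 m².
T⁴ = 12.12/(0.91·5.67×10⁻⁸·0.3460) = 6.788×10⁸ K⁴.

T ≈ 161 K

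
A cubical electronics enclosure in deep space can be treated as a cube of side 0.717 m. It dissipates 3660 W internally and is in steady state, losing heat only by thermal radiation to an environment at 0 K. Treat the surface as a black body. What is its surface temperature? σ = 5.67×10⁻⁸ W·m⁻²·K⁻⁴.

Steady state: internal power = radiated power, P = εσA T⁴.
Radiating area A = 6L² = 3.085 m².
T⁴ = P/(εσA) = 3660/(1.0·5.67×10⁻⁸·3.085) = 2.093×10¹⁰ K⁴.
T = (2.093×10¹⁰)^(1/4).

T ≈ 380 K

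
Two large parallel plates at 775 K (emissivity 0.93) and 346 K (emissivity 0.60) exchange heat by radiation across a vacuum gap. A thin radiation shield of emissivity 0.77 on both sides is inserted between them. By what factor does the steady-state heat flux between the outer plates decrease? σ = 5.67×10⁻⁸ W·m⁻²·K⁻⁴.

factor ≈ 1.92

Without shield: q₀ = σΔ(T⁴)/(1/ε₁+1/ε₂−1) with denominator 1.742.
With shield the two gaps are in series; the resistances add: (1/ε₁+1/ε_s−1)+(1/ε_s+1/ε₂−1) = 1.374+1.965 = 3.339.
Heat-flux ratio q₀/q = 3.339/1.742.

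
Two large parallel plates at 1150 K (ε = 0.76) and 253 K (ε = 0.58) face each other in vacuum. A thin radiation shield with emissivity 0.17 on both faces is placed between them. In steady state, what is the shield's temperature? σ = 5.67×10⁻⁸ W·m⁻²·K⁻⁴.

In steady state the net flux on the hot side equals that on the cold side.
σ(T₁⁴−T_s⁴)/D₁ = σ(T_s⁴−T₂⁴)/D₂, with D₁ = 1/ε₁+1/ε_s−1 = 6.198, D₂ = 1/ε_s+1/ε₂−1 = 6.606.
Solve for T_s⁴: T_s⁴ = (D₂·T₁⁴ + D₁·T₂⁴)/(D₁+D₂) = 9.044×10¹¹ K⁴.

T_s ≈ 975 K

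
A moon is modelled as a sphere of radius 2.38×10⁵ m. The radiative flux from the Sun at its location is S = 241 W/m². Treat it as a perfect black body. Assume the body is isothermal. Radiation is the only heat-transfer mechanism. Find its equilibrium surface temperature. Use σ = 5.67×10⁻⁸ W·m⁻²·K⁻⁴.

At equilibrium, absorbed power = emitted power.
Absorbing cross-section = πr² = 1.780×10¹¹ m²; emitting surface = 4πr² = 7.118×10¹¹ m² (ratio 4).
S·A_cross = εσ·A_surf·T⁴  ⇒  T⁴ = S/(4σ).
T⁴ = 1.00·241/(4·5.67×10⁻⁸) = 1.063×10⁹ K⁴.
T = (1.063×10⁹)^(1/4).

T ≈ 181 K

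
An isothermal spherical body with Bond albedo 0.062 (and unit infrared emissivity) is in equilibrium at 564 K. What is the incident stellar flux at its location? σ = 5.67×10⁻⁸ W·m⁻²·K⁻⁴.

(1−a)S·πr² = σ·4πr²·T⁴ ⇒ S = 4σT⁴/(1−a).
S = 4·5.67×10⁻⁸·1.012×10¹¹/0.938.

S ≈ 24500 W/m²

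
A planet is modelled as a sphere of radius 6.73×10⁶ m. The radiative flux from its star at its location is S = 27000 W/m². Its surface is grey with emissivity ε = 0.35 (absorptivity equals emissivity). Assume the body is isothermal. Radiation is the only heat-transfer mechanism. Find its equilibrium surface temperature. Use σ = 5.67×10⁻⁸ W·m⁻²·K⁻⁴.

At equilibrium, absorbed power = emitted power.
Absorbing cross-section = πr² = 1.423×10¹⁴ m²; emitting surface = 4πr² = 5.692×10¹⁴ m² (ratio 4).
εS·A_cross = εσ·A_surf·T⁴  ⇒  T⁴ = S/(4σ)   (ε cancels).
T⁴ = 27000/(4·5.67×10⁻⁸) = 1.190×10¹¹ K⁴.
T = (1.190×10¹¹)^(1/4).

T ≈ 587 K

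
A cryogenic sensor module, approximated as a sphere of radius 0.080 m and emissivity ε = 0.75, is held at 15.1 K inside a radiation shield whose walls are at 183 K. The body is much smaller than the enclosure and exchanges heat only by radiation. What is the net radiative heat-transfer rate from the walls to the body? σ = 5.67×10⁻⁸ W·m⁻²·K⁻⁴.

For a small grey body in a large enclosure: P_net = εσA(T_body⁴ − T_wall⁴).
A = 4πr² = 0.08042 m²; T_body⁴ − T_wall⁴ = 51990 − 1.122×10⁹ = -1.121×10⁹ K⁴.
|P_net| = 0.75·5.67×10⁻⁸·0.08042·1.121×10⁹.

P_net ≈ 3.84 W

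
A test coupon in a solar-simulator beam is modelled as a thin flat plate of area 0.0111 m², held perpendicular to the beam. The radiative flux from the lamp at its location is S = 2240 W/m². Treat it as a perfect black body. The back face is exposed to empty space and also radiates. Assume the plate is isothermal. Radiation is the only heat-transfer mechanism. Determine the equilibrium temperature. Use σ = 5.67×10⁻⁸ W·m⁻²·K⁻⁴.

At equilibrium, absorbed power = emitted power.
Absorbing cross-section = A = 0.01110 m²; emitting surface = 2A = 0.02220 m² (ratio 2).
S·A_cross = εσ·A_surf·T⁴  ⇒  T⁴ = S/(2σ).
T⁴ = 1.00·2240/(2·5.67×10⁻⁸) = 1.975×10¹⁰ K⁴.
T = (1.975×10¹⁰)^(1/4).

T ≈ 375 K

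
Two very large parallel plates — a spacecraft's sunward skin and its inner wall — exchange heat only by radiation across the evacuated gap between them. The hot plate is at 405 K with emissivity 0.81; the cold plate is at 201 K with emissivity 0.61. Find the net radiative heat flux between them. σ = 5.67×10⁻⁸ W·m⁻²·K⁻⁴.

For two infinite grey parallel plates, q = σ(T₁⁴ − T₂⁴)/(1/ε₁ + 1/ε₂ − 1).
T₁⁴ − T₂⁴ = 2.690×10¹⁰ − 1.632×10⁹ = 2.527×10¹⁰ K⁴.
1/ε₁ + 1/ε₂ − 1 = 1.235 + 1.639 − 1 = 1.874.
q = 5.67×10⁻⁸ × 2.527×10¹⁰ / 1.874.

q ≈ 765 W/m²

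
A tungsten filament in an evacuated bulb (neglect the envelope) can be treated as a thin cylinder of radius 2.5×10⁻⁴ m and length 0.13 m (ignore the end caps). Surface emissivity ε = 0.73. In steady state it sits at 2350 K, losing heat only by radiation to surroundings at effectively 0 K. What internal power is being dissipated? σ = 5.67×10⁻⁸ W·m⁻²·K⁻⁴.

P ≈ 258 W

Steady state: P = εσA T⁴.
A = 2πrL = 2.042×10⁻⁴ m²; T⁴ = (2350)⁴ = 3.050×10¹³ K⁴.
P = 0.73 × 5.67×10⁻⁸ × 2.042×10⁻⁴ × 3.050×10¹³.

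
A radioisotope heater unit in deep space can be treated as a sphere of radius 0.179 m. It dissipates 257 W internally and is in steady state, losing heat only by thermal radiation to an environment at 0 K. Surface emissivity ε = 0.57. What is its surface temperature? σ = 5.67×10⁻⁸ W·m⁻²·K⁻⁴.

Steady state: internal power = radiated power, P = εσA T⁴.
Radiating area A = 4πr² = 0.4026 m².
T⁴ = P/(εσA) = 257/(0.57·5.67×10⁻⁸·0.4026) = 1.975×10¹⁰ K⁴.
T = (1.975×10¹⁰)^(1/4).

T ≈ 375 K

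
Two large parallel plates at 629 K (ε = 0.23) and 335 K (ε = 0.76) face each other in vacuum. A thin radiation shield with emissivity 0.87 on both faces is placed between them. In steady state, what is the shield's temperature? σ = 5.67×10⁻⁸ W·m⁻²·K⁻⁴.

In steady state the net flux on the hot side equals that on the cold side.
σ(T₁⁴−T_s⁴)/D₁ = σ(T_s⁴−T₂⁴)/D₂, with D₁ = 1/ε₁+1/ε_s−1 = 4.497, D₂ = 1/ε_s+1/ε₂−1 = 1.465.
Solve for T_s⁴: T_s⁴ = (D₂·T₁⁴ + D₁·T₂⁴)/(D₁+D₂) = 4.797×10¹⁰ K⁴.

T_s ≈ 468 K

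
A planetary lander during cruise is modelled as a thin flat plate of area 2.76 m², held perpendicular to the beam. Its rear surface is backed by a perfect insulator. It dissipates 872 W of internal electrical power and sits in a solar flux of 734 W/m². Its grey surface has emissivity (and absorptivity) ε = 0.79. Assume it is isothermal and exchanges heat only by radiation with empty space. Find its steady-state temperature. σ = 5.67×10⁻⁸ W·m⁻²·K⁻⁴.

At steady state, absorbed solar power + internal power = radiated power.
Absorbed: α·S·A_cross = 0.79·734·2.760 = 1600 W (cross-section A).
Total input = 1600 + 872 = 2472 W.
Radiated: εσ·A_surf·T⁴ with A_surf = A = 2.760 m².
T⁴ = 2472/(0.79·5.67×10⁻⁸·2.760) = 2.000×10¹⁰ K⁴.

T ≈ 376 K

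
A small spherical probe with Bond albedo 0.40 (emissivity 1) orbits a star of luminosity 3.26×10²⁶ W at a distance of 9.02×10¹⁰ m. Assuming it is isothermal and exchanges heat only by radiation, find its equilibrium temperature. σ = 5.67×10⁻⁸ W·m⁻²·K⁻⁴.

First find the stellar flux at distance d: S = L/(4πd²) = 3.26×10²⁶/(4π·(9.02×10¹⁰)²) = 3189 W/m².
For an isothermal sphere, absorbed (1−a)S·πr² = emitted σ·4πr²·T⁴, so T⁴ = (1−a)S/(4σ).
T⁴ = 0.600·3189/(4·5.67×10⁻⁸) = 8.435×10⁹ K⁴.

T ≈ 303 K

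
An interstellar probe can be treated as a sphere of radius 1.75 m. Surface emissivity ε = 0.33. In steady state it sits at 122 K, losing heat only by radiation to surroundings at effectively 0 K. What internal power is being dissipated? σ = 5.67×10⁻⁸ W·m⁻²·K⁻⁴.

P ≈ 160 W

Steady state: P = εσA T⁴.
A = 4πr² = 38.48 m²; T⁴ = (122)⁴ = 2.215×10⁸ K⁴.
P = 0.33 × 5.67×10⁻⁸ × 38.48 × 2.215×10⁸.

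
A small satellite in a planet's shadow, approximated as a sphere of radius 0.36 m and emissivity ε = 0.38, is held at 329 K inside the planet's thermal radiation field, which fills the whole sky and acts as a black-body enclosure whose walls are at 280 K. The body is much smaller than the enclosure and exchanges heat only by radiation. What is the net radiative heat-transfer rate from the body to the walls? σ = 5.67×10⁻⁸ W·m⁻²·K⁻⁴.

For a small grey body in a large enclosure: P_net = εσA(T_body⁴ − T_wall⁴).
A = 4πr² = 1.629 m²; T_body⁴ − T_wall⁴ = 1.172×10¹⁰ − 6.147×10⁹ = 5.570×10⁹ K⁴.
|P_net| = 0.38·5.67×10⁻⁸·1.629·5.570×10⁹.

P_net ≈ 195 W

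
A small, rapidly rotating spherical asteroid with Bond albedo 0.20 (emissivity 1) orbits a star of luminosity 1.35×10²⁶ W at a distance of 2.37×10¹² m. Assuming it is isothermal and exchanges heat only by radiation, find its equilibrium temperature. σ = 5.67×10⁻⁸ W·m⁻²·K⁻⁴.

T ≈ 51.0 K

First find the stellar flux at distance d: S = L/(4πd²) = 1.35×10²⁶/(4π·(2.37×10¹²)²) = 1.913 W/m².
For an isothermal sphere, absorbed (1−a)S·πr² = emitted σ·4πr²·T⁴, so T⁴ = (1−a)S/(4σ).
T⁴ = 0.800·1.913/(4·5.67×10⁻⁸) = 6.746×10⁶ K⁴.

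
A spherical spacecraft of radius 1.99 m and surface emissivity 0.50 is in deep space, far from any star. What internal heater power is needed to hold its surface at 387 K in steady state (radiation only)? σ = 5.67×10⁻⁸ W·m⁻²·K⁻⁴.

P = εσ·4πr²·T⁴.
4πr² = 49.76 m²; T⁴ = 2.243×10¹⁰ K⁴.
P = 0.50·5.67×10⁻⁸·49.76·2.243×10¹⁰.

P ≈ 31600 W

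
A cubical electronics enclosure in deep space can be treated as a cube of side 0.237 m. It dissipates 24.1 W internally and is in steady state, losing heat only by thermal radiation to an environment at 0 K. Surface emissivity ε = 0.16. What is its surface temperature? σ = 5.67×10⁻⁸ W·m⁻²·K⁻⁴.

T ≈ 298 K

Steady state: internal power = radiated power, P = εσA T⁴.
Radiating area A = 6L² = 0.3370 m².
T⁴ = P/(εσA) = 24.1/(0.16·5.67×10⁻⁸·0.3370) = 7.883×10⁹ K⁴.
T = (7.883×10⁹)^(1/4).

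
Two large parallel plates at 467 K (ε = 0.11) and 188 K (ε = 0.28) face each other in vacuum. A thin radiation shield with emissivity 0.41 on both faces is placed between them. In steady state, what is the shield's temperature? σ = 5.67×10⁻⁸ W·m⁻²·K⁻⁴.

T_s ≈ 357 K

In steady state the net flux on the hot side equals that on the cold side.
σ(T₁⁴−T_s⁴)/D₁ = σ(T_s⁴−T₂⁴)/D₂, with D₁ = 1/ε₁+1/ε_s−1 = 10.53, D₂ = 1/ε_s+1/ε₂−1 = 5.010.
Solve for T_s⁴: T_s⁴ = (D₂·T₁⁴ + D₁·T₂⁴)/(D₁+D₂) = 1.618×10¹⁰ K⁴.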